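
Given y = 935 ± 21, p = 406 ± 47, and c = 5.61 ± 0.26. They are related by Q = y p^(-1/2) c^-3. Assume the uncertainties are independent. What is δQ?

Q is a product of powers, so relative uncertainties combine in quadrature:
  (1·δy/y)² = (1×0.0225)² = 0.000504;  (−½·δp/p)² = (-0.5×0.116)² = 0.00335;  (-3·δc/c)² = (-3×0.0463)² = 0.0193
δQ/Q = √(0.0232) = 0.152
Q = 0.263, so δQ = 0.152 × 0.263 = 0.0400.

0.0400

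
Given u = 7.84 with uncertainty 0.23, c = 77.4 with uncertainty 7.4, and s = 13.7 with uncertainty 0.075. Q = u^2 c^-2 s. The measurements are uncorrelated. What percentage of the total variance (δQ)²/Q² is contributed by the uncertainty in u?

8.60%

(δQ/Q)² = (2·δu/u)² + (-2·δc/c)² + (1·δs/s)²
  u term: (2×0.0293)² = 0.00344
  c term: (-2×0.0956)² = 0.0366
  s term: (1×0.00547)² = 3e-05
Total = 0.0400. Share from u = 0.00344/0.0400 = 0.0860.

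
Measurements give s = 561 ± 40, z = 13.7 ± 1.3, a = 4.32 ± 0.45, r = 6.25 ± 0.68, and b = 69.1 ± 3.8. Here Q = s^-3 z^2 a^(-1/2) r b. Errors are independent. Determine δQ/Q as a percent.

Relative error in a monomial: (δQ/Q)² = Σ (nᵢ · δxᵢ/xᵢ)².
  (-3·δs/s)² = (-3×0.0713)² = 0.0458;  (2·δz/z)² = (2×0.0949)² = 0.0360;  (−½·δa/a)² = (-0.5×0.104)² = 0.00271;  (1·δr/r)² = (1×0.109)² = 0.0118;  (1·δb/b)² = (1×0.0550)² = 0.00302
δQ/Q = √(0.0993) = 0.315

31.5%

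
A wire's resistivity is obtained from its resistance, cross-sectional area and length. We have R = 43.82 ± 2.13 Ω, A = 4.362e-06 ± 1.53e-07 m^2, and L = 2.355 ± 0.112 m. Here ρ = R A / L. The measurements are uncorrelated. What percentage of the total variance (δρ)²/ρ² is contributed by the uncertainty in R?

(δρ/ρ)² = (1·δR/R)² + (1·δA/A)² + (-1·δL/L)²
  R term: (1×0.0486)² = 0.00236
  A term: (1×0.0351)² = 0.00123
  L term: (-1×0.0476)² = 0.00226
Total = 0.00585. Share from R = 0.00236/0.00585 = 0.404.

40.4%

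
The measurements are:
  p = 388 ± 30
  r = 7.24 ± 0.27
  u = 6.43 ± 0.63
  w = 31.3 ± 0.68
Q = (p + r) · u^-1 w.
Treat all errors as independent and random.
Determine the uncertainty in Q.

Let h = p + r = 395. δh = √(δp² + δr²) = √(900 + 0.0729) = 30.0, so δh/h = 0.0759.
Q is then a monomial in h, u, w:
δQ/Q = √((δh/h)² + (-1·δu/u)² + (1·δw/w)²) = √(0.00576 + 0.00960 + 0.000472) = 0.126
Q = 1920, so δQ = 0.126 × 1920 = 242.

242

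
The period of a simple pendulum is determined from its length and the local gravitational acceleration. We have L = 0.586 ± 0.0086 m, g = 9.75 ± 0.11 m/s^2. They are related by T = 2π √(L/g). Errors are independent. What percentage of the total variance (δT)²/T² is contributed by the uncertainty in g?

37.1%

(δT/T)² = (½·δL/L)² + (−½·δg/g)²
  L term: (0.5×0.0147)² = 5.38e-05
  g term: (-0.5×0.0113)² = 3.18e-05
Total = 8.57e-05. Share from g = 3.18e-05/8.57e-05 = 0.371.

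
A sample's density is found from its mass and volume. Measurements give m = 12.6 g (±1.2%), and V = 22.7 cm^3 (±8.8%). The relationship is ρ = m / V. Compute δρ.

Each factor contributes (exponent × relative error)² to (δρ/ρ)²:
  (1·δm/m)² = (1×0.0120)² = 0.000144;  (-1·δV/V)² = (-1×0.0880)² = 0.00774
δρ/ρ = √(0.00789) = 0.0888
ρ = 0.555 g/cm^3, so δρ = 0.0888 × 0.555 = 0.0493 g/cm^3.

0.0493 g/cm^3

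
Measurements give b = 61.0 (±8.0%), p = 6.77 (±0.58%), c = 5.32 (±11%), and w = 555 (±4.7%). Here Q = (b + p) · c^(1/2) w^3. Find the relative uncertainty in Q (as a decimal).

0.168

Let u = b + p = 67.8. δu = √(δb² + δp²) = √(23.8 + 0.00154) = 4.88, so δu/u = 0.0720.
Q is then a monomial in u, c, w:
δQ/Q = √((δu/u)² + (½·δc/c)² + (3·δw/w)²) = √(0.00519 + 0.00302 + 0.0199) = 0.168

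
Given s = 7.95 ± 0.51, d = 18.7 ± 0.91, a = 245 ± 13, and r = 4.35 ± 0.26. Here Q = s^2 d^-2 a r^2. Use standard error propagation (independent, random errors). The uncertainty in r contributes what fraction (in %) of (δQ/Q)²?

33.2%

(δQ/Q)² = (2·δs/s)² + (-2·δd/d)² + (1·δa/a)² + (2·δr/r)²
  s term: (2×0.0642)² = 0.0165
  d term: (-2×0.0487)² = 0.00947
  a term: (1×0.0531)² = 0.00282
  r term: (2×0.0598)² = 0.0143
Total = 0.0430. Share from r = 0.0143/0.0430 = 0.332.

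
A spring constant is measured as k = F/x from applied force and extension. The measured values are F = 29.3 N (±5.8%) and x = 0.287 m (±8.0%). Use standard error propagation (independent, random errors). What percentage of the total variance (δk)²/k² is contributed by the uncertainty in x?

65.5%

(δk/k)² = (1·δF/F)² + (-1·δx/x)²
  F term: (1×0.0580)² = 0.00336
  x term: (-1×0.0800)² = 0.00640
Total = 0.00976. Share from x = 0.00640/0.00976 = 0.655.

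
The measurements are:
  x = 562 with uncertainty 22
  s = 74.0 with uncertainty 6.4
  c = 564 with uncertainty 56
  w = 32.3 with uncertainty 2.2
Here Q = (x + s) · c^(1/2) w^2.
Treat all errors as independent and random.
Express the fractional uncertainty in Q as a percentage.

Let u = x + s = 636. δu = √(δx² + δs²) = √(484 + 41.0) = 22.9, so δu/u = 0.0360.
Q is then a monomial in u, c, w:
δQ/Q = √((δu/u)² + (½·δc/c)² + (2·δw/w)²) = √(0.00130 + 0.00246 + 0.0186) = 0.149

14.9%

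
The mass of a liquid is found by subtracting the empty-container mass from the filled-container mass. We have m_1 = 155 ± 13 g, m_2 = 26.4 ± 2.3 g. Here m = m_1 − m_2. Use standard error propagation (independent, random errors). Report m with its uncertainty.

129 ± 13.2 g

Absolute uncertainties add in quadrature for a linear combination:
  (δm_1)² = 169;  (δm_2)² = 5.29
δm = √(174) = 13.2 g
m = 129 g.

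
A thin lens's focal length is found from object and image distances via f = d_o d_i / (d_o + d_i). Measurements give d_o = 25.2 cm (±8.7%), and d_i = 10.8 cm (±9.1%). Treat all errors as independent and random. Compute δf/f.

∂f/∂d_o = (d_i/(d_o+d_i))² = 0.0900;  ∂f/∂d_i = (d_o/(d_o+d_i))² = 0.490
δf = √((∂f/∂d_o · δd_o)² + (∂f/∂d_i · δd_i)²) = √(0.0389 + 0.232) = 0.520 cm
f = 7.56 cm, so δf/f = 0.520/7.56 = 0.0688.

0.0688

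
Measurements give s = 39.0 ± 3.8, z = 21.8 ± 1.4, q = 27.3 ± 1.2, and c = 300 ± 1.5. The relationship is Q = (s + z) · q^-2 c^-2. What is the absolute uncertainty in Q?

Let u = s + z = 60.8. δu = √(δs² + δz²) = √(14.4 + 1.96) = 4.05, so δu/u = 0.0666.
Q is then a monomial in u, q, c:
δQ/Q = √((δu/u)² + (-2·δq/q)² + (-2·δc/c)²) = √(0.00444 + 0.00773 + 0.000100) = 0.111
Q = 9.06e-07, so δQ = 0.111 × 9.06e-07 = 1e-07.

1e-07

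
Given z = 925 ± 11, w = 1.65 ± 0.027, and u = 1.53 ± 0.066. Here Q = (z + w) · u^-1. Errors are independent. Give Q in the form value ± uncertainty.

Let h = z + w = 927. δh = √(δz² + δw²) = √(121 + 0.000729) = 11.0, so δh/h = 0.0119.
Q is then a monomial in h, u:
δQ/Q = √((δh/h)² + (-1·δu/u)²) = √(0.000141 + 0.00186) = 0.0447
Q = 606, so δQ = 0.0447 × 606 = 27.1.

606 ± 27.1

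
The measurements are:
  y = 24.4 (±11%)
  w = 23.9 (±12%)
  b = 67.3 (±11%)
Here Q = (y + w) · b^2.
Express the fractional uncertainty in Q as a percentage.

23.5%

Let u = y + w = 48.3. δu = √(δy² + δw²) = √(7.20 + 8.23) = 3.93, so δu/u = 0.0813.
Q is then a monomial in u, b:
δQ/Q = √((δu/u)² + (2·δb/b)²) = √(0.00661 + 0.0484) = 0.235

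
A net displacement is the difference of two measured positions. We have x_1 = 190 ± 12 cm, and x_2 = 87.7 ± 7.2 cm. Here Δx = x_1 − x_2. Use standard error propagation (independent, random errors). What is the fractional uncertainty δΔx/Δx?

Δx is a linear combination, so absolute uncertainties add in quadrature:
  (δx_1)² = 144;  (δx_2)² = 51.8
δΔx = √(196) = 14.0 cm
Δx = 102 cm, so δΔx/Δx = 14.0/102 = 0.137.

0.137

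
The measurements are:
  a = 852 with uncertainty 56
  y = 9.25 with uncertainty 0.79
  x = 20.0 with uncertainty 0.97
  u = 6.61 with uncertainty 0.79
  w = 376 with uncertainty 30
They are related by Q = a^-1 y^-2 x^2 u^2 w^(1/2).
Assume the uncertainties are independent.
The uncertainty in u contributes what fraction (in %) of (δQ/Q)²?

56.2%

(δQ/Q)² = (-1·δa/a)² + (-2·δy/y)² + (2·δx/x)² + (2·δu/u)² + (½·δw/w)²
  a term: (-1×0.0657)² = 0.00432
  y term: (-2×0.0854)² = 0.0292
  x term: (2×0.0485)² = 0.00941
  u term: (2×0.120)² = 0.0571
  w term: (0.5×0.0798)² = 0.00159
Total = 0.102. Share from u = 0.0571/0.102 = 0.562.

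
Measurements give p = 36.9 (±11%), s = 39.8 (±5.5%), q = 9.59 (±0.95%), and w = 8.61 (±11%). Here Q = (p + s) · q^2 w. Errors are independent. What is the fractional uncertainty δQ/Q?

Let u = p + s = 76.7. δu = √(δp² + δs²) = √(16.5 + 4.79) = 4.61, so δu/u = 0.0601.
Q is then a monomial in u, q, w:
δQ/Q = √((δu/u)² + (2·δq/q)² + (1·δw/w)²) = √(0.00362 + 0.000361 + 0.0121) = 0.127

0.127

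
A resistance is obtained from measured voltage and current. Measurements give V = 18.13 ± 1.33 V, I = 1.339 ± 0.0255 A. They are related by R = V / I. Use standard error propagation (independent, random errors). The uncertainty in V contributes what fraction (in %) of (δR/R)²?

93.7%

(δR/R)² = (1·δV/V)² + (-1·δI/I)²
  V term: (1×0.0734)² = 0.00538
  I term: (-1×0.0190)² = 0.000363
Total = 0.00574. Share from V = 0.00538/0.00574 = 0.937.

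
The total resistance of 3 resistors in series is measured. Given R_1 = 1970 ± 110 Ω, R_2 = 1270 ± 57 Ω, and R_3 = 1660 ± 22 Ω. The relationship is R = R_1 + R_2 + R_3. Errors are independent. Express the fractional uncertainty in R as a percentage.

2.57%

Sums and differences: (δR)² = Σ (cᵢ δxᵢ)².
  (δR_1)² = 12100;  (δR_2)² = 3250;  (δR_3)² = 484
δR = √(15800) = 126 Ω
R = 4900 Ω, so δR/R = 126/4900 = 0.0257.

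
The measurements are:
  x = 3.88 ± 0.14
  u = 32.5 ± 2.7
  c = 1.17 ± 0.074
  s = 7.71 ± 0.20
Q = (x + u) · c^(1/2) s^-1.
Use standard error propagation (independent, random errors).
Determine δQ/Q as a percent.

8.48%

Let w = x + u = 36.4. δw = √(δx² + δu²) = √(0.0196 + 7.29) = 2.70, so δw/w = 0.0743.
Q is then a monomial in w, c, s:
δQ/Q = √((δw/w)² + (½·δc/c)² + (-1·δs/s)²) = √(0.00552 + 0.00100 + 0.000673) = 0.0848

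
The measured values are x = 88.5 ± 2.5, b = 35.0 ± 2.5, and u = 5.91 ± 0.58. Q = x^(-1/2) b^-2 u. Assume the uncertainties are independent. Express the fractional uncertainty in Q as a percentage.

For a monomial Q ∝ x^(-1/2), b^-2, u, fractional errors add in quadrature:
  (−½·δx/x)² = (-0.5×0.0282)² = 0.000199;  (-2·δb/b)² = (-2×0.0714)² = 0.0204;  (1·δu/u)² = (1×0.0981)² = 0.00963
δQ/Q = √(0.0302) = 0.174

17.4%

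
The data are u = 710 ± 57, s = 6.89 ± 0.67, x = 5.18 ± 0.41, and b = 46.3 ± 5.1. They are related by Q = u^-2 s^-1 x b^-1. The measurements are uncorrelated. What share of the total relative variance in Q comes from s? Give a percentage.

17.6%

(δQ/Q)² = (-2·δu/u)² + (-1·δs/s)² + (1·δx/x)² + (-1·δb/b)²
  u term: (-2×0.0803)² = 0.0258
  s term: (-1×0.0972)² = 0.00946
  x term: (1×0.0792)² = 0.00626
  b term: (-1×0.110)² = 0.0121
Total = 0.0536. Share from s = 0.00946/0.0536 = 0.176.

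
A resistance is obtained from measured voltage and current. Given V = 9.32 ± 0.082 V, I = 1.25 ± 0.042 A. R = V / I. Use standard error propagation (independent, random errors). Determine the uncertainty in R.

0.259 Ω

Products/powers → add relative errors in quadrature, weighted by exponent:
  (1·δV/V)² = (1×0.00880)² = 7.74e-05;  (-1·δI/I)² = (-1×0.0336)² = 0.00113
δR/R = √(0.00121) = 0.0347
R = 7.46 Ω, so δR = 0.0347 × 7.46 = 0.259 Ω.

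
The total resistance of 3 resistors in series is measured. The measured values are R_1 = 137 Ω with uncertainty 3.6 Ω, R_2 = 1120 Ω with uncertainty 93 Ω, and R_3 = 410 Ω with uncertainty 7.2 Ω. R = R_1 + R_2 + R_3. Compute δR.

93.3 Ω

Absolute uncertainties add in quadrature for a linear combination:
  (δR_1)² = 13.0;  (δR_2)² = 8650;  (δR_3)² = 51.8
δR = √(8710) = 93.3 Ω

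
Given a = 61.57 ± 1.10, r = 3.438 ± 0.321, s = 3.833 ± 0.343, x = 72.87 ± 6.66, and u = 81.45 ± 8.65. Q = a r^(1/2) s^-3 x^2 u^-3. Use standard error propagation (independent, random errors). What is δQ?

0.00912

Products/powers → add relative errors in quadrature, weighted by exponent:
  (1·δa/a)² = (1×0.0179)² = 0.000319;  (½·δr/r)² = (0.5×0.0934)² = 0.00218;  (-3·δs/s)² = (-3×0.0895)² = 0.0721;  (2·δx/x)² = (2×0.0914)² = 0.0334;  (-3·δu/u)² = (-3×0.106)² = 0.102
δQ/Q = √(0.209) = 0.458
Q = 0.01992, so δQ = 0.458 × 0.01992 = 0.00912.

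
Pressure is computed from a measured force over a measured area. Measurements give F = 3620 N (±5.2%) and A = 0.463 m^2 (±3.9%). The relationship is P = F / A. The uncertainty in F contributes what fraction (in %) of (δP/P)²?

(δP/P)² = (1·δF/F)² + (-1·δA/A)²
  F term: (1×0.0520)² = 0.00270
  A term: (-1×0.0390)² = 0.00152
Total = 0.00423. Share from F = 0.00270/0.00423 = 0.640.

64.0%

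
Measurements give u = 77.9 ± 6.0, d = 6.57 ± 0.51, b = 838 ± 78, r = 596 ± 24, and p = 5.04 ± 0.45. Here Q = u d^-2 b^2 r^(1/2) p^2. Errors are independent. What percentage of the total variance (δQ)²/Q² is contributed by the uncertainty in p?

(δQ/Q)² = (1·δu/u)² + (-2·δd/d)² + (2·δb/b)² + (½·δr/r)² + (2·δp/p)²
  u term: (1×0.0770)² = 0.00593
  d term: (-2×0.0776)² = 0.0241
  b term: (2×0.0931)² = 0.0347
  r term: (0.5×0.0403)² = 0.000405
  p term: (2×0.0893)² = 0.0319
Total = 0.0970. Share from p = 0.0319/0.0970 = 0.329.

32.9%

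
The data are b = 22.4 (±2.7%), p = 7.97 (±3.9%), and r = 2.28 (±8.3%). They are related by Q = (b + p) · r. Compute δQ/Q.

0.0860

Let u = b + p = 30.4. δu = √(δb² + δp²) = √(0.366 + 0.0966) = 0.680, so δu/u = 0.0224.
Q is then a monomial in u, r:
δQ/Q = √((δu/u)² + (1·δr/r)²) = √(0.000501 + 0.00689) = 0.0860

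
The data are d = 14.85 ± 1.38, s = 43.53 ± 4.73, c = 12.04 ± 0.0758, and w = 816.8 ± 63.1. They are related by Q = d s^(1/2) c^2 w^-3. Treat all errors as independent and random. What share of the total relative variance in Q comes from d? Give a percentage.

(δQ/Q)² = (1·δd/d)² + (½·δs/s)² + (2·δc/c)² + (-3·δw/w)²
  d term: (1×0.0929)² = 0.00864
  s term: (0.5×0.109)² = 0.00295
  c term: (2×0.00630)² = 0.000159
  w term: (-3×0.0773)² = 0.0537
Total = 0.0655. Share from d = 0.00864/0.0655 = 0.132.

13.2%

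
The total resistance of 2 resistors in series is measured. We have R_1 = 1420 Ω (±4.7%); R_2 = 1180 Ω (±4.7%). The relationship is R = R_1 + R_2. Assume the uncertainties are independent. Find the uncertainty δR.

86.8 Ω

R is a linear combination, so absolute uncertainties add in quadrature:
  (δR_1)² = 4450;  (δR_2)² = 3080
δR = √(7530) = 86.8 Ω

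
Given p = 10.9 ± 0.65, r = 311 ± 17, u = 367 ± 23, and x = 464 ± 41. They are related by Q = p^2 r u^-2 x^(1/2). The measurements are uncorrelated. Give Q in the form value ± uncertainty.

5.91 ± 1.10

Q is a product of powers, so relative uncertainties combine in quadrature:
  (2·δp/p)² = (2×0.0596)² = 0.0142;  (1·δr/r)² = (1×0.0547)² = 0.00299;  (-2·δu/u)² = (-2×0.0627)² = 0.0157;  (½·δx/x)² = (0.5×0.0884)² = 0.00195
δQ/Q = √(0.0349) = 0.187
Q = 5.91, so δQ = 0.187 × 5.91 = 1.10.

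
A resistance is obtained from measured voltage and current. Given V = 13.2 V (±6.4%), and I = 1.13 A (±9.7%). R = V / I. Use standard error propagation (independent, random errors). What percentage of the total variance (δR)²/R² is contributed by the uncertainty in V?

30.3%

(δR/R)² = (1·δV/V)² + (-1·δI/I)²
  V term: (1×0.0640)² = 0.00410
  I term: (-1×0.0970)² = 0.00941
Total = 0.0135. Share from V = 0.00410/0.0135 = 0.303.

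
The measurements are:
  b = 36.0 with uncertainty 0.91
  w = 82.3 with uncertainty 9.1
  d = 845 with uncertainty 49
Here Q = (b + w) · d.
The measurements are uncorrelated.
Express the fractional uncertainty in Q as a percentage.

Let u = b + w = 118. δu = √(δb² + δw²) = √(0.828 + 82.8) = 9.15, so δu/u = 0.0773.
Q is then a monomial in u, d:
δQ/Q = √((δu/u)² + (1·δd/d)²) = √(0.00598 + 0.00336) = 0.0966

9.66%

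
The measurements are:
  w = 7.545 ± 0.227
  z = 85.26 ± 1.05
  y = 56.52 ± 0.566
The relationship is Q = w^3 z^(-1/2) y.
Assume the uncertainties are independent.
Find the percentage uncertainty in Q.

Products/powers → add relative errors in quadrature, weighted by exponent:
  (3·δw/w)² = (3×0.0301)² = 0.00815;  (−½·δz/z)² = (-0.5×0.0123)² = 3.79e-05;  (1·δy/y)² = (1×0.0100)² = 0.000100
δQ/Q = √(0.00828) = 0.0910

9.10%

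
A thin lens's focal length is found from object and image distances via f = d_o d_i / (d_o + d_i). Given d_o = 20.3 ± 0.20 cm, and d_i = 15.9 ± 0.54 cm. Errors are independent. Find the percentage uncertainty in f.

∂f/∂d_o = (d_i/(d_o+d_i))² = 0.193;  ∂f/∂d_i = (d_o/(d_o+d_i))² = 0.314
δf = √((∂f/∂d_o · δd_o)² + (∂f/∂d_i · δd_i)²) = √(0.00149 + 0.0288) = 0.174 cm
f = 8.92 cm, so δf/f = 0.174/8.92 = 0.0195.

1.95%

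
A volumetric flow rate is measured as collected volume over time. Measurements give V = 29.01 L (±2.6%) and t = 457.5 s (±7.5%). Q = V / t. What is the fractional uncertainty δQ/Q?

For a monomial Q ∝ V, t^-1, fractional errors add in quadrature:
  (1·δV/V)² = (1×0.0260)² = 0.000676;  (-1·δt/t)² = (-1×0.0750)² = 0.00562
δQ/Q = √(0.00630) = 0.0794

0.0794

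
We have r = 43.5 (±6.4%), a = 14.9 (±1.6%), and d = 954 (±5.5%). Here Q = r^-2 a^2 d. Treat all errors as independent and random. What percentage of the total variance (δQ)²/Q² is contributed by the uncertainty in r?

80.2%

(δQ/Q)² = (-2·δr/r)² + (2·δa/a)² + (1·δd/d)²
  r term: (-2×0.0640)² = 0.0164
  a term: (2×0.0160)² = 0.00102
  d term: (1×0.0550)² = 0.00302
Total = 0.0204. Share from r = 0.0164/0.0204 = 0.802.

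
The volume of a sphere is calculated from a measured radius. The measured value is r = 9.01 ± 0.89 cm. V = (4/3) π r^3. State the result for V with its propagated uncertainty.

V ∝ r^3, so δV/V = |3| · δr/r = 3 × 0.0988 = 0.296.
V = 3060 cm^3, so δV = 0.296 × 3060 = 908 cm^3.

3060 ± 908 cm^3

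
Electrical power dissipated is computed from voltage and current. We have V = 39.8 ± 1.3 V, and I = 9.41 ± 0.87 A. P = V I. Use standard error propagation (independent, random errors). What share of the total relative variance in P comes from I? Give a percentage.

(δP/P)² = (1·δV/V)² + (1·δI/I)²
  V term: (1×0.0327)² = 0.00107
  I term: (1×0.0925)² = 0.00855
Total = 0.00961. Share from I = 0.00855/0.00961 = 0.889.

88.9%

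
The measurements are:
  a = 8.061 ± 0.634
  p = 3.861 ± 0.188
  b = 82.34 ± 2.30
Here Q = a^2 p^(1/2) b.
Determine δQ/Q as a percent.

Products/powers → add relative errors in quadrature, weighted by exponent:
  (2·δa/a)² = (2×0.0787)² = 0.0247;  (½·δp/p)² = (0.5×0.0487)² = 0.000593;  (1·δb/b)² = (1×0.0279)² = 0.000780
δQ/Q = √(0.0261) = 0.162

16.2%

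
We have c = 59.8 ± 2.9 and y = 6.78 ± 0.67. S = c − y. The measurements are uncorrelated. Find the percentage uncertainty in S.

Each term contributes (cᵢ δxᵢ)² to (δS)²:
  (δc)² = 8.41;  (δy)² = 0.449
δS = √(8.86) = 2.98
S = 53.0, so δS/S = 2.98/53.0 = 0.0561.

5.61%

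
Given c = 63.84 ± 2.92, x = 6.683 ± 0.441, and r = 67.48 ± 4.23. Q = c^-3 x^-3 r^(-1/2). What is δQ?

Since Q is a product/quotient, work with relative uncertainties:
  (-3·δc/c)² = (-3×0.0457)² = 0.0188;  (-3·δx/x)² = (-3×0.0660)² = 0.0392;  (−½·δr/r)² = (-0.5×0.0627)² = 0.000982
δQ/Q = √(0.0590) = 0.243
Q = 1.568e-09, so δQ = 0.243 × 1.568e-09 = 3.81e-10.

3.81e-10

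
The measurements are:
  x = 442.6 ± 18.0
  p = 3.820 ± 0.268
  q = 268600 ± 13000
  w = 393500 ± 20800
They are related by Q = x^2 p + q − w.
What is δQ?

84000

Let h = x^2·p = 748300. δh/h = √((2·δx/x)² + (1·δp/p)²) = √(0.00662 + 0.00492) = 0.107, so δh = 80400.
Q = h + q − w: δQ = √(δh² + δq² + δw²) = √(6.46e+09 + 1.69e+08 + 4.33e+08) = 84000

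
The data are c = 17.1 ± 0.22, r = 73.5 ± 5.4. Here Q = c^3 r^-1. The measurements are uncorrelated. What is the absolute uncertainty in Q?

5.65

Relative error in a monomial: (δQ/Q)² = Σ (nᵢ · δxᵢ/xᵢ)².
  (3·δc/c)² = (3×0.0129)² = 0.00149;  (-1·δr/r)² = (-1×0.0735)² = 0.00540
δQ/Q = √(0.00689) = 0.0830
Q = 68.0, so δQ = 0.0830 × 68.0 = 5.65.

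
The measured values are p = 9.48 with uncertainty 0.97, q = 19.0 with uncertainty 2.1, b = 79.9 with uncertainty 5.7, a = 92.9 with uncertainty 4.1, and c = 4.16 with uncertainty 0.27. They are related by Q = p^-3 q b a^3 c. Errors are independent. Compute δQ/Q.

0.365

For a monomial Q ∝ p^-3, q, b, a^3, c, fractional errors add in quadrature:
  (-3·δp/p)² = (-3×0.102)² = 0.0942;  (1·δq/q)² = (1×0.111)² = 0.0122;  (1·δb/b)² = (1×0.0713)² = 0.00509;  (3·δa/a)² = (3×0.0441)² = 0.0175;  (1·δc/c)² = (1×0.0649)² = 0.00421
δQ/Q = √(0.133) = 0.365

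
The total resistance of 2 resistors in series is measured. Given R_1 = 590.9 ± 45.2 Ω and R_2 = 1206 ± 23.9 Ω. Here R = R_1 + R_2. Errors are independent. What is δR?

For a sum/difference, combine absolute errors in quadrature:
  (δR_1)² = 2040;  (δR_2)² = 571
δR = √(2610) = 51.1 Ω

51.1 Ω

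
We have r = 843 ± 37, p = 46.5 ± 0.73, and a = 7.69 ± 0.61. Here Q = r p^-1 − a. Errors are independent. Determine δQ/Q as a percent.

9.98%

Let w = r·p^-1 = 18.1. δw/w = √((1·δr/r)² + (-1·δp/p)²) = √(0.00193 + 0.000246) = 0.0466, so δw = 0.845.
Q = w − a: δQ = √(δw² + δa²) = √(0.714 + 0.372) = 1.04
Q = 10.4, so δQ/Q = 1.04/10.4 = 0.0998.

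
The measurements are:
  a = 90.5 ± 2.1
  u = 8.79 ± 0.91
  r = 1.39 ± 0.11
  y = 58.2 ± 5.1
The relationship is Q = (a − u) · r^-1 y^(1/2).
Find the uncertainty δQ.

Let w = a − u = 81.7. δw = √(δa² + δu²) = √(4.41 + 0.828) = 2.29, so δw/w = 0.0280.
Q is then a monomial in w, r, y:
δQ/Q = √((δw/w)² + (-1·δr/r)² + (½·δy/y)²) = √(0.000785 + 0.00626 + 0.00192) = 0.0947
Q = 448, so δQ = 0.0947 × 448 = 42.5.

42.5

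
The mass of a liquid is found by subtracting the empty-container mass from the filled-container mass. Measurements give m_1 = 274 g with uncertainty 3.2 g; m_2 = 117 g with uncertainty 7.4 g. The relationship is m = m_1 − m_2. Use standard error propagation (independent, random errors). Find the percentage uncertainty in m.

Absolute uncertainties add in quadrature for a linear combination:
  (δm_1)² = 10.2;  (δm_2)² = 54.8
δm = √(65.0) = 8.06 g
m = 157 g, so δm/m = 8.06/157 = 0.0514.

5.14%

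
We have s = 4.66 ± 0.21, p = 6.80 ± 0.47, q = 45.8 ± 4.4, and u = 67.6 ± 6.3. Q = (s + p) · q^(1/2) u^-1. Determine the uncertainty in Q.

0.131

Let w = s + p = 11.5. δw = √(δs² + δp²) = √(0.0441 + 0.221) = 0.515, so δw/w = 0.0449.
Q is then a monomial in w, q, u:
δQ/Q = √((δw/w)² + (½·δq/q)² + (-1·δu/u)²) = √(0.00202 + 0.00231 + 0.00869) = 0.114
Q = 1.15, so δQ = 0.114 × 1.15 = 0.131.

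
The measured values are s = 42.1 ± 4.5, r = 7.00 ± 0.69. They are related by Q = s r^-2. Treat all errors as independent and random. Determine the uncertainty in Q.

Products/powers → add relative errors in quadrature, weighted by exponent:
  (1·δs/s)² = (1×0.107)² = 0.0114;  (-2·δr/r)² = (-2×0.0986)² = 0.0389
δQ/Q = √(0.0503) = 0.224
Q = 0.859, so δQ = 0.224 × 0.859 = 0.193.

0.193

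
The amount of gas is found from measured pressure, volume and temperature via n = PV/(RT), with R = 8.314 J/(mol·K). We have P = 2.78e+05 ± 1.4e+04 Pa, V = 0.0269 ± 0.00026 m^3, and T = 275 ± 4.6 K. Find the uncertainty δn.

Relative error in a monomial: (δn/n)² = Σ (nᵢ · δxᵢ/xᵢ)².
  (1·δP/P)² = (1×0.0504)² = 0.00254;  (1·δV/V)² = (1×0.00967)² = 9.34e-05;  (-1·δT/T)² = (-1×0.0167)² = 0.000280
δn/n = √(0.00291) = 0.0539
n = 3.27 mol, so δn = 0.0539 × 3.27 = 0.176 mol.

0.176 mol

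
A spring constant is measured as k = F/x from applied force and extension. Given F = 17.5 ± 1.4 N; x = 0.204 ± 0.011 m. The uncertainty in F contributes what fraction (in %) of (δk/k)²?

(δk/k)² = (1·δF/F)² + (-1·δx/x)²
  F term: (1×0.0800)² = 0.00640
  x term: (-1×0.0539)² = 0.00291
Total = 0.00931. Share from F = 0.00640/0.00931 = 0.688.

68.8%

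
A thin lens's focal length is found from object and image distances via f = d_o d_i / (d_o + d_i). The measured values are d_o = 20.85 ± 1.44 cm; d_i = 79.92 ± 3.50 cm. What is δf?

∂f/∂d_o = (d_i/(d_o+d_i))² = 0.629;  ∂f/∂d_i = (d_o/(d_o+d_i))² = 0.0428
δf = √((∂f/∂d_o · δd_o)² + (∂f/∂d_i · δd_i)²) = √(0.820 + 0.0225) = 0.918 cm

0.918 cm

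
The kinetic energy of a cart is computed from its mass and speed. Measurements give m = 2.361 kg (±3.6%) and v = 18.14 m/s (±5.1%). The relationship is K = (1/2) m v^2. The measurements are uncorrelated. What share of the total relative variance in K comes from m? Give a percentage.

11.1%

(δK/K)² = (1·δm/m)² + (2·δv/v)²
  m term: (1×0.0360)² = 0.00130
  v term: (2×0.0510)² = 0.0104
Total = 0.0117. Share from m = 0.00130/0.0117 = 0.111.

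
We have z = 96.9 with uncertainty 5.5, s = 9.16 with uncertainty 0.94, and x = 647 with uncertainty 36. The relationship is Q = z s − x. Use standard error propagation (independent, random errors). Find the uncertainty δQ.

110

Let p = z·s = 888. δp/p = √((1·δz/z)² + (1·δs/s)²) = √(0.00322 + 0.0105) = 0.117, so δp = 104.
Q = p − x: δQ = √(δp² + δx²) = √(10800 + 1300) = 110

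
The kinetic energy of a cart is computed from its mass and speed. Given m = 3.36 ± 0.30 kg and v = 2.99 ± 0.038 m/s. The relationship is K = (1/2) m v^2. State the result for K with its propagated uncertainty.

Products/powers → add relative errors in quadrature, weighted by exponent:
  (1·δm/m)² = (1×0.0893)² = 0.00797;  (2·δv/v)² = (2×0.0127)² = 0.000646
δK/K = √(0.00862) = 0.0928
K = 15.0 J, so δK = 0.0928 × 15.0 = 1.39 J.

15.0 ± 1.39 J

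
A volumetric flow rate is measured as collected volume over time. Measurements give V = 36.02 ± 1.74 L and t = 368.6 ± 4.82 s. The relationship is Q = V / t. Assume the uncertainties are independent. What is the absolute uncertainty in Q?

0.00489 L/s

For a monomial Q ∝ V, t^-1, fractional errors add in quadrature:
  (1·δV/V)² = (1×0.0483)² = 0.00233;  (-1·δt/t)² = (-1×0.0131)² = 0.000171
δQ/Q = √(0.00250) = 0.0500
Q = 0.09772 L/s, so δQ = 0.0500 × 0.09772 = 0.00489 L/s.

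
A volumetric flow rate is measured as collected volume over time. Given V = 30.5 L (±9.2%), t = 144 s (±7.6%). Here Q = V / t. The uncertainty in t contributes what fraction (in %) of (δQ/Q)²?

40.6%

(δQ/Q)² = (1·δV/V)² + (-1·δt/t)²
  V term: (1×0.0920)² = 0.00846
  t term: (-1×0.0760)² = 0.00578
Total = 0.0142. Share from t = 0.00578/0.0142 = 0.406.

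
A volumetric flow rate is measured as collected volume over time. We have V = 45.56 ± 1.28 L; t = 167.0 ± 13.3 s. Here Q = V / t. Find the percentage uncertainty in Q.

8.45%

For a monomial Q ∝ V, t^-1, fractional errors add in quadrature:
  (1·δV/V)² = (1×0.0281)² = 0.000789;  (-1·δt/t)² = (-1×0.0796)² = 0.00634
δQ/Q = √(0.00713) = 0.0845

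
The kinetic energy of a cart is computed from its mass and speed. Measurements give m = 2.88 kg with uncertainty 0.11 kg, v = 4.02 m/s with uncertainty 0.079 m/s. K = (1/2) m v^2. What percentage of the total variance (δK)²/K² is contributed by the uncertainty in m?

48.6%

(δK/K)² = (1·δm/m)² + (2·δv/v)²
  m term: (1×0.0382)² = 0.00146
  v term: (2×0.0197)² = 0.00154
Total = 0.00300. Share from m = 0.00146/0.00300 = 0.486.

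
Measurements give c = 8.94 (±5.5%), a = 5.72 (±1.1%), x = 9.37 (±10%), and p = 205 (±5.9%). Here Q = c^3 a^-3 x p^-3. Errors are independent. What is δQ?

Since Q is a product/quotient, work with relative uncertainties:
  (3·δc/c)² = (3×0.0550)² = 0.0272;  (-3·δa/a)² = (-3×0.0110)² = 0.00109;  (1·δx/x)² = (1×0.100)² = 0.0100;  (-3·δp/p)² = (-3×0.0590)² = 0.0313
δQ/Q = √(0.0696) = 0.264
Q = 4.15e-06, so δQ = 0.264 × 4.15e-06 = 1.1e-06.

1.1e-06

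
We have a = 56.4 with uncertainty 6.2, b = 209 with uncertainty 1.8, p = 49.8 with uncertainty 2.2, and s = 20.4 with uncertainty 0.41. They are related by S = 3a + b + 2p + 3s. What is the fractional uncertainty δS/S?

For a sum/difference, combine absolute errors in quadrature:
  (3·δa)² = 346;  (δb)² = 3.24;  (2·δp)² = 19.4;  (3·δs)² = 1.51
δS = √(370) = 19.2
S = 539, so δS/S = 19.2/539 = 0.0357.

0.0357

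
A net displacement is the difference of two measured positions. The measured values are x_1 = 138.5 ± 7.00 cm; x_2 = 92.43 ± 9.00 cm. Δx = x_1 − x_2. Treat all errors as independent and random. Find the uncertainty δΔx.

11.4 cm

Each term contributes (cᵢ δxᵢ)² to (δΔx)²:
  (δx_1)² = 49.0;  (δx_2)² = 81.0
δΔx = √(130) = 11.4 cm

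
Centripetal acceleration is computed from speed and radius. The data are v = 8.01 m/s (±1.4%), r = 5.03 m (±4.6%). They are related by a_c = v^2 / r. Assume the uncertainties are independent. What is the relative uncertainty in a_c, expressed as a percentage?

Relative error in a monomial: (δa_c/a_c)² = Σ (nᵢ · δxᵢ/xᵢ)².
  (2·δv/v)² = (2×0.0140)² = 0.000784;  (-1·δr/r)² = (-1×0.0460)² = 0.00212
δa_c/a_c = √(0.00290) = 0.0539

5.39%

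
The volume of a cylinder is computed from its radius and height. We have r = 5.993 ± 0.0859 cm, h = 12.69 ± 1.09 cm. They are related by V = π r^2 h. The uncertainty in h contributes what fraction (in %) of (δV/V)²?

90.0%

(δV/V)² = (2·δr/r)² + (1·δh/h)²
  r term: (2×0.0143)² = 0.000822
  h term: (1×0.0859)² = 0.00738
Total = 0.00820. Share from h = 0.00738/0.00820 = 0.900.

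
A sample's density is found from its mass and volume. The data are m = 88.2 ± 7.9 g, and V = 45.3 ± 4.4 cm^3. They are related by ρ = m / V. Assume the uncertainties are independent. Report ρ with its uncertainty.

1.95 ± 0.257 g/cm^3

Relative error in a monomial: (δρ/ρ)² = Σ (nᵢ · δxᵢ/xᵢ)².
  (1·δm/m)² = (1×0.0896)² = 0.00802;  (-1·δV/V)² = (-1×0.0971)² = 0.00943
δρ/ρ = √(0.0175) = 0.132
ρ = 1.95 g/cm^3, so δρ = 0.132 × 1.95 = 0.257 g/cm^3.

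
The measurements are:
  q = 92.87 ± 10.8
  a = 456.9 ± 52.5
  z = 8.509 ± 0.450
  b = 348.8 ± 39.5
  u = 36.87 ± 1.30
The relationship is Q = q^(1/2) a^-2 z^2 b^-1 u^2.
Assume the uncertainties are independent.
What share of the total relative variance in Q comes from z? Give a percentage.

(δQ/Q)² = (½·δq/q)² + (-2·δa/a)² + (2·δz/z)² + (-1·δb/b)² + (2·δu/u)²
  q term: (0.5×0.116)² = 0.00338
  a term: (-2×0.115)² = 0.0528
  z term: (2×0.0529)² = 0.0112
  b term: (-1×0.113)² = 0.0128
  u term: (2×0.0353)² = 0.00497
Total = 0.0852. Share from z = 0.0112/0.0852 = 0.131.

13.1%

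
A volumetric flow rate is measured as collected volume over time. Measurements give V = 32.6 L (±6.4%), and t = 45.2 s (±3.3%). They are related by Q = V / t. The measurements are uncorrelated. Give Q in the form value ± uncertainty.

0.721 ± 0.0519 L/s

Products/powers → add relative errors in quadrature, weighted by exponent:
  (1·δV/V)² = (1×0.0640)² = 0.00410;  (-1·δt/t)² = (-1×0.0330)² = 0.00109
δQ/Q = √(0.00519) = 0.0720
Q = 0.721 L/s, so δQ = 0.0720 × 0.721 = 0.0519 L/s.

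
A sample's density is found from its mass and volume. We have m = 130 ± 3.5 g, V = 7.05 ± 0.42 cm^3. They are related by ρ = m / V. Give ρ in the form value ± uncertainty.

ρ is a product of powers, so relative uncertainties combine in quadrature:
  (1·δm/m)² = (1×0.0269)² = 0.000725;  (-1·δV/V)² = (-1×0.0596)² = 0.00355
δρ/ρ = √(0.00427) = 0.0654
ρ = 18.4 g/cm^3, so δρ = 0.0654 × 18.4 = 1.21 g/cm^3.

18.4 ± 1.21 g/cm^3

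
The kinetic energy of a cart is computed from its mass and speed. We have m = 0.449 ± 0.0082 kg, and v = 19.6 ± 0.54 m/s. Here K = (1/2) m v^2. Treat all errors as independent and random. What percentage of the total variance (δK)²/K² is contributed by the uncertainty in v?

(δK/K)² = (1·δm/m)² + (2·δv/v)²
  m term: (1×0.0183)² = 0.000334
  v term: (2×0.0276)² = 0.00304
Total = 0.00337. Share from v = 0.00304/0.00337 = 0.901.

90.1%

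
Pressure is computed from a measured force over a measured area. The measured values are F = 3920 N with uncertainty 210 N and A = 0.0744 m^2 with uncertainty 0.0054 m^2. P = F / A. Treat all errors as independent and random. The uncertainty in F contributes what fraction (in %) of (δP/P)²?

(δP/P)² = (1·δF/F)² + (-1·δA/A)²
  F term: (1×0.0536)² = 0.00287
  A term: (-1×0.0726)² = 0.00527
Total = 0.00814. Share from F = 0.00287/0.00814 = 0.353.

35.3%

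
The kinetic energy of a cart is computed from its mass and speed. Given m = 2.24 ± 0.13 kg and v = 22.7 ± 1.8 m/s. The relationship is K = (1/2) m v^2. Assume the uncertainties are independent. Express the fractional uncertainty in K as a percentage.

16.9%

Relative error in a monomial: (δK/K)² = Σ (nᵢ · δxᵢ/xᵢ)².
  (1·δm/m)² = (1×0.0580)² = 0.00337;  (2·δv/v)² = (2×0.0793)² = 0.0252
δK/K = √(0.0285) = 0.169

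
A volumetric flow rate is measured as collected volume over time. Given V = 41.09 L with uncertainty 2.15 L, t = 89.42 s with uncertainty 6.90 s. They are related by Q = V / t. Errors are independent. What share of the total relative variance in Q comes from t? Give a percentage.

68.5%

(δQ/Q)² = (1·δV/V)² + (-1·δt/t)²
  V term: (1×0.0523)² = 0.00274
  t term: (-1×0.0772)² = 0.00595
Total = 0.00869. Share from t = 0.00595/0.00869 = 0.685.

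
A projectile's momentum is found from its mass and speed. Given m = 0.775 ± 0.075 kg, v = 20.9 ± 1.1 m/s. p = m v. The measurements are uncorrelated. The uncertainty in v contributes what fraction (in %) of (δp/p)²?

22.8%

(δp/p)² = (1·δm/m)² + (1·δv/v)²
  m term: (1×0.0968)² = 0.00937
  v term: (1×0.0526)² = 0.00277
Total = 0.0121. Share from v = 0.00277/0.0121 = 0.228.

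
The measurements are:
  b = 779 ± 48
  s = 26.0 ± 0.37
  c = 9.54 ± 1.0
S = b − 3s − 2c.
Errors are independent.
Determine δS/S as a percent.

Sums and differences: (δS)² = Σ (cᵢ δxᵢ)².
  (δb)² = 2300;  (3·δs)² = 1.23;  (2·δc)² = 4.00
δS = √(2310) = 48.1
S = 682, so δS/S = 48.1/682 = 0.0705.

7.05%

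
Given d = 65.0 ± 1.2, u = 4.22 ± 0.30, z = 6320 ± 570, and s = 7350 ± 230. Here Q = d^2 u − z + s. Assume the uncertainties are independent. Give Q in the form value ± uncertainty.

Let p = d^2·u = 17800. δp/p = √((2·δd/d)² + (1·δu/u)²) = √(0.00136 + 0.00505) = 0.0801, so δp = 1430.
Q = p − z + s: δQ = √(δp² + δz² + δs²) = √(2.04e+06 + 3.25e+05 + 52900) = 1550
Q = 18900.

18900 ± 1550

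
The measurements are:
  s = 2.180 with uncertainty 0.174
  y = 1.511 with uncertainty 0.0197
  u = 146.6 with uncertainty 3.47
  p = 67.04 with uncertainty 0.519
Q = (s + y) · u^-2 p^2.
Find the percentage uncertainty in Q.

6.88%

Let w = s + y = 3.691. δw = √(δs² + δy²) = √(0.0303 + 0.000388) = 0.175, so δw/w = 0.0474.
Q is then a monomial in w, u, p:
δQ/Q = √((δw/w)² + (-2·δu/u)² + (2·δp/p)²) = √(0.00225 + 0.00224 + 0.000240) = 0.0688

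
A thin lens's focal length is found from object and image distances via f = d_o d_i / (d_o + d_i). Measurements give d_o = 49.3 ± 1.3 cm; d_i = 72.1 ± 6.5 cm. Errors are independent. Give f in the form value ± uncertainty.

∂f/∂d_o = (d_i/(d_o+d_i))² = 0.353;  ∂f/∂d_i = (d_o/(d_o+d_i))² = 0.165
δf = √((∂f/∂d_o · δd_o)² + (∂f/∂d_i · δd_i)²) = √(0.210 + 1.15) = 1.17 cm
f = 29.3 cm.

29.3 ± 1.17 cm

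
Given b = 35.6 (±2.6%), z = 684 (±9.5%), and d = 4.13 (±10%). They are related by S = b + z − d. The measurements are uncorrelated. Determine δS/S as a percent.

9.08%

Sums and differences: (δS)² = Σ (cᵢ δxᵢ)².
  (δb)² = 0.857;  (δz)² = 4220;  (δd)² = 0.171
δS = √(4220) = 65.0
S = 715, so δS/S = 65.0/715 = 0.0908.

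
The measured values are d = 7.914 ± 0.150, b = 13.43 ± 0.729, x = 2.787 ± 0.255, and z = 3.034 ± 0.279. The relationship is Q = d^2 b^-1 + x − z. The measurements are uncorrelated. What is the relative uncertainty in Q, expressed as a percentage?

Let p = d^2·b^-1 = 4.664. δp/p = √((2·δd/d)² + (-1·δb/b)²) = √(0.00144 + 0.00295) = 0.0662, so δp = 0.309.
Q = p + x − z: δQ = √(δp² + δx² + δz²) = √(0.0953 + 0.0650 + 0.0778) = 0.488
Q = 4.417, so δQ/Q = 0.488/4.417 = 0.111.

11.1%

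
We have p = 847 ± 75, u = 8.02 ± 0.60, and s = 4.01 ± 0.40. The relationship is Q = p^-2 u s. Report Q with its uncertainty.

(4.48 ± 0.971) × 10^-5

Relative error in a monomial: (δQ/Q)² = Σ (nᵢ · δxᵢ/xᵢ)².
  (-2·δp/p)² = (-2×0.0885)² = 0.0314;  (1·δu/u)² = (1×0.0748)² = 0.00560;  (1·δs/s)² = (1×0.0998)² = 0.00995
δQ/Q = √(0.0469) = 0.217
Q = 4.48e-05, so δQ = 0.217 × 4.48e-05 = 9.71e-06.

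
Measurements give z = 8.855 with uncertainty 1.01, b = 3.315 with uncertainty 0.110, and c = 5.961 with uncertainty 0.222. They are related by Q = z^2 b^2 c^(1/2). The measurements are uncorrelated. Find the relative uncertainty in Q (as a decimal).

Since Q is a product/quotient, work with relative uncertainties:
  (2·δz/z)² = (2×0.114)² = 0.0520;  (2·δb/b)² = (2×0.0332)² = 0.00440;  (½·δc/c)² = (0.5×0.0372)² = 0.000347
δQ/Q = √(0.0568) = 0.238

0.238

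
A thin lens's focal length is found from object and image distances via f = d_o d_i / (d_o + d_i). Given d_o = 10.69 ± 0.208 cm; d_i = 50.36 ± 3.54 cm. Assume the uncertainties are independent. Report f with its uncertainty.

8.818 ± 0.178 cm

∂f/∂d_o = (d_i/(d_o+d_i))² = 0.680;  ∂f/∂d_i = (d_o/(d_o+d_i))² = 0.0307
δf = √((∂f/∂d_o · δd_o)² + (∂f/∂d_i · δd_i)²) = √(0.0200 + 0.0118) = 0.178 cm
f = 8.818 cm.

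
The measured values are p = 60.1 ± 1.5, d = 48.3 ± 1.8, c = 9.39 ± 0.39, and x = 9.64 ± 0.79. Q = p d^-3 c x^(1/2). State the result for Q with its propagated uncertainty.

Each factor contributes (exponent × relative error)² to (δQ/Q)²:
  (1·δp/p)² = (1×0.0250)² = 0.000623;  (-3·δd/d)² = (-3×0.0373)² = 0.0125;  (1·δc/c)² = (1×0.0415)² = 0.00173;  (½·δx/x)² = (0.5×0.0820)² = 0.00168
δQ/Q = √(0.0165) = 0.129
Q = 0.0156, so δQ = 0.129 × 0.0156 = 0.00200.

0.0156 ± 0.00200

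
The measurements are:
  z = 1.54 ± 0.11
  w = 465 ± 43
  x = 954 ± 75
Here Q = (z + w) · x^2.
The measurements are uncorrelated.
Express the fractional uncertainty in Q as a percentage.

18.2%

Let u = z + w = 467. δu = √(δz² + δw²) = √(0.0121 + 1850) = 43.0, so δu/u = 0.0922.
Q is then a monomial in u, x:
δQ/Q = √((δu/u)² + (2·δx/x)²) = √(0.00849 + 0.0247) = 0.182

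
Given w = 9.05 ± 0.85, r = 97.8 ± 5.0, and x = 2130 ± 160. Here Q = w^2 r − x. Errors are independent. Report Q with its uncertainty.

5880 ± 1570

Let p = w^2·r = 8010. δp/p = √((2·δw/w)² + (1·δr/r)²) = √(0.0353 + 0.00261) = 0.195, so δp = 1560.
Q = p − x: δQ = √(δp² + δx²) = √(2.43e+06 + 25600) = 1570
Q = 5880.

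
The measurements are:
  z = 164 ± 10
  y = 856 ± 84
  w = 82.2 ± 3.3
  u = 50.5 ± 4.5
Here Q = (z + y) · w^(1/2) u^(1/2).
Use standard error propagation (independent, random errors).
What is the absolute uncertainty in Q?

Let h = z + y = 1020. δh = √(δz² + δy²) = √(100 + 7060) = 84.6, so δh/h = 0.0829.
Q is then a monomial in h, w, u:
δQ/Q = √((δh/h)² + (½·δw/w)² + (½·δu/u)²) = √(0.00688 + 0.000403 + 0.00199) = 0.0963
Q = 65700, so δQ = 0.0963 × 65700 = 6330.

6330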